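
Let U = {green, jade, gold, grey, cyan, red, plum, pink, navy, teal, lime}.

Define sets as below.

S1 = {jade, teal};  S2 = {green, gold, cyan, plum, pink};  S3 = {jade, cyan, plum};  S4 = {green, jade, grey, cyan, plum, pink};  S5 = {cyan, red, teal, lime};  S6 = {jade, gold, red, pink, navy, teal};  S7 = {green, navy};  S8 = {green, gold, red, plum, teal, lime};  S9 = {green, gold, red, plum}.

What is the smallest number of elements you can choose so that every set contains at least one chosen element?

3

Take H = {green, cyan, teal}. Each listed set contains at least one of these, so H is a hitting set of size 3.
No choice of 2 elements meets every set, so 3 is the minimum.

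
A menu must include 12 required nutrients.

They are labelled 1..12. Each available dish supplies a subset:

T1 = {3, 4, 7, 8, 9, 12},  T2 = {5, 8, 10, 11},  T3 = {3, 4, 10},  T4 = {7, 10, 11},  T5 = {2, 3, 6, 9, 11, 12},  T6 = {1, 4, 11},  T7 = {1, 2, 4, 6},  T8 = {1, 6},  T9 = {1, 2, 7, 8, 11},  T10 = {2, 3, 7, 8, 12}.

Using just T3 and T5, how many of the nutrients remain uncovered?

Union of T3, T5 = {2, 3, 4, 6, 9, 10, 11, 12}.
Not covered: 1, 5, 7, 8 — 4 nutrients.

4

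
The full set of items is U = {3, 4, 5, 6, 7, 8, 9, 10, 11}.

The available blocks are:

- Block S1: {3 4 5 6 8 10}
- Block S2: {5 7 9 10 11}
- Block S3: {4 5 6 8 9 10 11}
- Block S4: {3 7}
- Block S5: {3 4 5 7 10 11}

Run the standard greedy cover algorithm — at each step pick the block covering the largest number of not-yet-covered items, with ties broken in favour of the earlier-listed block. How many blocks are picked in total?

Greedy: pick S3 (covers 7 new) → pick S4 (covers 2 new). Total picks: 2.

2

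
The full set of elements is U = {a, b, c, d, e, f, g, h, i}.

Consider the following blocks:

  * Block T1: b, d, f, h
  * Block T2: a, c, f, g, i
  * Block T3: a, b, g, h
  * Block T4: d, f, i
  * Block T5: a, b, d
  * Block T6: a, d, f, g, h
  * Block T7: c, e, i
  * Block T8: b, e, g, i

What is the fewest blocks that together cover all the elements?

3

T1, T2, and T7 cover everything between them: the union {a, b, c, d, e, f, g, h, i} is all of U.
No 2 of the 8 blocks cover everything (all 28 combinations miss at least one element), so 3 is optimal.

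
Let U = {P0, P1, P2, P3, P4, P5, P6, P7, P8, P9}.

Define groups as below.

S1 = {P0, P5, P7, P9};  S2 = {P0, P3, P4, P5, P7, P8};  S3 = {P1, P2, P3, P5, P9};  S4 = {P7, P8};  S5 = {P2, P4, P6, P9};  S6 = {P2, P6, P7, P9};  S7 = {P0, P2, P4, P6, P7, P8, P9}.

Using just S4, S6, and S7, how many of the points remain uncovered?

Union of S4, S6, S7 = {P0, P2, P4, P6, P7, P8, P9}.
Not covered: P1, P3, P5 — 3 points.

3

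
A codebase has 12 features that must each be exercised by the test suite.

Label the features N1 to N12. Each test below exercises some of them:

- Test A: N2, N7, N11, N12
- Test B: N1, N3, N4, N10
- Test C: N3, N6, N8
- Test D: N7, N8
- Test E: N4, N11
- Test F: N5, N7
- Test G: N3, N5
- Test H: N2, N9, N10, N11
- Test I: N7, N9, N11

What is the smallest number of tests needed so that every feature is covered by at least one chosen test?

5

A and B and C and F and I together: A ∪ B ∪ C ∪ F ∪ I = {N1, N2, N3, N4, N5, N6, N7, N8, N9, N10, N11, N12} — every feature is covered.
No 4 of the 9 tests cover everything (all 126 combinations miss at least one feature), so 5 is optimal.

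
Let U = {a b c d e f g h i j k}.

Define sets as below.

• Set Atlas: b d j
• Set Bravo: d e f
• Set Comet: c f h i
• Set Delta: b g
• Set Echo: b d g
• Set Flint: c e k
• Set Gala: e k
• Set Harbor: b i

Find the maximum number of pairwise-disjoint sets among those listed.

3

Comet, Delta, Gala are pairwise disjoint (Comet={c,f,h,i}; Delta={b,g}; Gala={e,k}).
Every remaining set overlaps one of these, and no 4 of the listed sets are pairwise disjoint, so 3 is the maximum.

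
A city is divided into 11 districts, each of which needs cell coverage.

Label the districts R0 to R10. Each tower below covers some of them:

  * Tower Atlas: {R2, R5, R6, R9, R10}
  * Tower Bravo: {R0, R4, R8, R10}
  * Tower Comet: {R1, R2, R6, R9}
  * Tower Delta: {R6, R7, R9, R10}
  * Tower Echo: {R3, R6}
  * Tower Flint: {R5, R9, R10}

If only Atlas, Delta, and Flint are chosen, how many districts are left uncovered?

Union of Atlas, Delta, Flint = {R2, R5, R6, R7, R9, R10}.
Not covered: R0, R1, R3, R4, R8 — 5 districts.

5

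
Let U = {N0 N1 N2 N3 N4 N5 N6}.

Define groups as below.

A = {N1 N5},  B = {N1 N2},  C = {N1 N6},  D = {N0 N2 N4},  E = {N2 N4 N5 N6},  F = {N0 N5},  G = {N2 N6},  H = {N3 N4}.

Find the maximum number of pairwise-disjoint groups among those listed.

3

C, F, H are pairwise disjoint (C={N1,N6}; F={N0,N5}; H={N3,N4}).
Every remaining group overlaps one of these, and no 4 of the listed groups are pairwise disjoint, so 3 is the maximum.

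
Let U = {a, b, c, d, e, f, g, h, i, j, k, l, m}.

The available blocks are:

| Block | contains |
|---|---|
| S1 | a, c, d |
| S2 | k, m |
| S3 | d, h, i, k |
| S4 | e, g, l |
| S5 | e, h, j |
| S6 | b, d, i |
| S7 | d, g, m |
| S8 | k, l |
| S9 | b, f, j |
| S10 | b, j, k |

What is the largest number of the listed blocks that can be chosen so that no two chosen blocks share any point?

S1, S2, S4, S9 are pairwise disjoint (S1={a,c,d}; S2={k,m}; S4={e,g,l}; S9={b,f,j}).
Every remaining block overlaps one of these, and no 5 of the listed blocks are pairwise disjoint, so 4 is the maximum.

4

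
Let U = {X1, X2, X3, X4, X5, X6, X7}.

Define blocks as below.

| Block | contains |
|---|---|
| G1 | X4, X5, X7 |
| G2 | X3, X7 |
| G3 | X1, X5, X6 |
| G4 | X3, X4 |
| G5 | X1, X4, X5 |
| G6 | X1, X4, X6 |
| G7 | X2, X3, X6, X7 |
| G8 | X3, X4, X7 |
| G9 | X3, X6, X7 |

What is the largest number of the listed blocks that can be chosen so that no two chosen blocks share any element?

2

G2, G3 are pairwise disjoint (G2={X3,X7}; G3={X1,X5,X6}).
Every remaining block overlaps one of these, and no 3 of the listed blocks are pairwise disjoint, so 2 is the maximum.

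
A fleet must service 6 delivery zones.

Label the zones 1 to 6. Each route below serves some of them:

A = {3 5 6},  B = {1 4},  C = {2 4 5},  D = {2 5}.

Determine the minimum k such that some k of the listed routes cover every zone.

3

Take {A, B, C}. Their union is {1, 2, 3, 4, 5, 6}, which is all 6 zones.
Only B contains 1, so B is forced; the remaining 4 zones need at least 2 more routes (each remaining route adds at most 3) — so at least 3 routes are needed, and 3 is optimal.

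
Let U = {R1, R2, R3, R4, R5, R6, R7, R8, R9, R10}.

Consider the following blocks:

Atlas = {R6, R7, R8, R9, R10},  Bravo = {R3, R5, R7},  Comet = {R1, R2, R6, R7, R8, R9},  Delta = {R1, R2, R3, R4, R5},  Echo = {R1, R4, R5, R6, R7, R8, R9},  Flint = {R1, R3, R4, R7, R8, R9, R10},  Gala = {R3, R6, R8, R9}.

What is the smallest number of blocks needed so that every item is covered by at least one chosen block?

2

Atlas and Delta together: Atlas ∪ Delta = {R1, R2, R3, R4, R5, R6, R7, R8, R9, R10} — every item is covered.
No single block has all 10 items (the largest, Echo, has 7), so 2 is optimal.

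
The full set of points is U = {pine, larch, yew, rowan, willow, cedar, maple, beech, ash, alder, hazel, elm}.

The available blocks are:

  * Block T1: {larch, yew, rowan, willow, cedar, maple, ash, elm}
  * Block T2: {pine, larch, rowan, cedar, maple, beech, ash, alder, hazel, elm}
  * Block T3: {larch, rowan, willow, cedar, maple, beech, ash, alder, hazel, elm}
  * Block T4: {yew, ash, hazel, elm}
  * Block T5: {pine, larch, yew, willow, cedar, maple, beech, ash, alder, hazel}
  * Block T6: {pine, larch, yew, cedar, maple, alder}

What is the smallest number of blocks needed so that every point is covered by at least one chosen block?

2

T1 and T5 together: T1 ∪ T5 = {pine, larch, yew, rowan, willow, cedar, maple, beech, ash, alder, hazel, elm} — every point is covered.
No single block has all 12 points (the largest, T2, has 10), so 2 is optimal.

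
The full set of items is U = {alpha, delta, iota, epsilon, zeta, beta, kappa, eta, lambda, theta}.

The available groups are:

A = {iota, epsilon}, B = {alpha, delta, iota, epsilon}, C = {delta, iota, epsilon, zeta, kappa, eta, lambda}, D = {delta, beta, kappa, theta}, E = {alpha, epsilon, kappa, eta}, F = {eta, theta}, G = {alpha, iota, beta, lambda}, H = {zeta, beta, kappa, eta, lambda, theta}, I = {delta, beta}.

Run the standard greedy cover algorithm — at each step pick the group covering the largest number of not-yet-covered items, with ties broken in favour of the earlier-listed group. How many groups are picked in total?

3

Greedy: pick C (covers 7 new) → pick D (covers 2 new) → pick B (covers 1 new). Total picks: 3.
(The true minimum cover uses only 2 groups, so greedy is not optimal here.)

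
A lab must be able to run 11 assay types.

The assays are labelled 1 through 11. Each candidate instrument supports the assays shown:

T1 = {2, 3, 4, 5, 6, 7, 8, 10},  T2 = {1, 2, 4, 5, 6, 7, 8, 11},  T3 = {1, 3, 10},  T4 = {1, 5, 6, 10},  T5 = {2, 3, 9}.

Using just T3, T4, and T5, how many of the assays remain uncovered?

4

Union of T3, T4, T5 = {1, 2, 3, 5, 6, 9, 10}.
Not covered: 4, 7, 8, 11 — 4 assays.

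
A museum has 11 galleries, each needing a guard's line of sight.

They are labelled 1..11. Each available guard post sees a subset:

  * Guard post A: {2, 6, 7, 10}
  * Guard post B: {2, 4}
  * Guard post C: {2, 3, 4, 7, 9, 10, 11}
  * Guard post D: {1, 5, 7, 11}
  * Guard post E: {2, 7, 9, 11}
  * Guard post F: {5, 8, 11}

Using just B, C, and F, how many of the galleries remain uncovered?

2

Union of B, C, F = {2, 3, 4, 5, 7, 8, 9, 10, 11}.
Not covered: 1, 6 — 2 galleries.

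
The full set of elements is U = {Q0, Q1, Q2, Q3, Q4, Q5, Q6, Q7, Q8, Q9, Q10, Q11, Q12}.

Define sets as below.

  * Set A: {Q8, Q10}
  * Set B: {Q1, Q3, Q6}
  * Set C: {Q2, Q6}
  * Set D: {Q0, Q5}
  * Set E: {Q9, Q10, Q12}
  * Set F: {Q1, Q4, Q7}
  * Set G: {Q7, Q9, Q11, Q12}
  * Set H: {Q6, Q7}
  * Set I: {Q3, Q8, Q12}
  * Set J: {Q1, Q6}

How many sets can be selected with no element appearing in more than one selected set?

4

C, D, E, F are pairwise disjoint (C={Q2,Q6}; D={Q0,Q5}; E={Q9,Q10,Q12}; F={Q1,Q4,Q7}).
Every remaining set overlaps one of these, and no 5 of the listed sets are pairwise disjoint, so 4 is the maximum.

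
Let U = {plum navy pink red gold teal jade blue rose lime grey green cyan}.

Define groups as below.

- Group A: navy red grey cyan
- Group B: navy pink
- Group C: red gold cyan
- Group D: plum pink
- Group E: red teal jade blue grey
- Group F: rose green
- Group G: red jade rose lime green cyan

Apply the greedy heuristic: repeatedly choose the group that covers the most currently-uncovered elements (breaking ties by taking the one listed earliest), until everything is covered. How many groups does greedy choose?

Greedy: pick G (covers 6 new) → pick E (covers 3 new) → pick B (covers 2 new) → pick C (covers 1 new) → pick D (covers 1 new). Total picks: 5.

5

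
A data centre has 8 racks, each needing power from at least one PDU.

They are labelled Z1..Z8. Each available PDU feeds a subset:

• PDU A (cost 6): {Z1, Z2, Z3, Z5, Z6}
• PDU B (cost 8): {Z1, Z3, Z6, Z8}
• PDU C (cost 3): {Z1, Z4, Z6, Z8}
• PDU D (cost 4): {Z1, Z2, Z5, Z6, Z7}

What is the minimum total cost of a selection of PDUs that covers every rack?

A, C, D together cover every rack (A ∪ C ∪ D = {Z1, Z2, Z3, Z4, Z5, Z6, Z7, Z8}); total cost 6 + 3 + 4 = 13.
No covering selection has total cost below 13.

13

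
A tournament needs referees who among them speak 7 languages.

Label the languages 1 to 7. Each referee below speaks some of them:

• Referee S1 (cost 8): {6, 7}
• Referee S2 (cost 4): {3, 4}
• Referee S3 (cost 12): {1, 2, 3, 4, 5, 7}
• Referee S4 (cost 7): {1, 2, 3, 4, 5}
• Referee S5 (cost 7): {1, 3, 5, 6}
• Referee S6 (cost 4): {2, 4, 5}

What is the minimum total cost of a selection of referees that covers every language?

15

S1, S4 together cover every language (S1 ∪ S4 = {1, 2, 3, 4, 5, 6, 7}); total cost 8 + 7 = 15.
The greedy pick S6, S5, S1 costs 19; no covering selection beats 15.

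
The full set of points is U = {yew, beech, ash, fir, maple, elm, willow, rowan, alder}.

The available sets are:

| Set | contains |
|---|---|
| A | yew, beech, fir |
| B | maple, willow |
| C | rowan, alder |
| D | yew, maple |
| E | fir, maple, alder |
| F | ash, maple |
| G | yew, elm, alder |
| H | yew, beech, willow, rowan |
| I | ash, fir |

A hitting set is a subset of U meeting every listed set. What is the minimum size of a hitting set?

4

T = {yew, ash, willow, alder} meets every set (each contains at least one member of T), and |T| = 4.
No choice of 3 points meets every set, so 4 is the minimum.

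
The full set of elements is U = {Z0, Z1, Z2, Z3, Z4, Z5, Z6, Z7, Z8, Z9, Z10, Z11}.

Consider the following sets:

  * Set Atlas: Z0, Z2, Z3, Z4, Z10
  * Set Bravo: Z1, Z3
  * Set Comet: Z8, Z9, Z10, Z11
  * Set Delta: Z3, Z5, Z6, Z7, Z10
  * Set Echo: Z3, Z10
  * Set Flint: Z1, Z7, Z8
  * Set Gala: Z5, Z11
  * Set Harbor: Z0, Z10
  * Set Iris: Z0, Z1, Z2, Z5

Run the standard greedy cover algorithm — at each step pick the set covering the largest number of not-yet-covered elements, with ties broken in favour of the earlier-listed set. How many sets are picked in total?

4

Greedy: pick Atlas (covers 5 new) → pick Comet (covers 3 new) → pick Delta (covers 3 new) → pick Bravo (covers 1 new). Total picks: 4.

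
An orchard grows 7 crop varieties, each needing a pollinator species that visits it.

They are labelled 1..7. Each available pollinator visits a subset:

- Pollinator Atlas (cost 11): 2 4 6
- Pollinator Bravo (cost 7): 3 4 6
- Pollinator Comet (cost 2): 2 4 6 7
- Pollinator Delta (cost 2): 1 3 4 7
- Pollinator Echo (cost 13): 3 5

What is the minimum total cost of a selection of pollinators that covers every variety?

Comet, Delta, Echo together cover every variety (Comet ∪ Delta ∪ Echo = {1, 2, 3, 4, 5, 6, 7}); total cost 2 + 2 + 13 = 17.
No covering selection has total cost below 17.

17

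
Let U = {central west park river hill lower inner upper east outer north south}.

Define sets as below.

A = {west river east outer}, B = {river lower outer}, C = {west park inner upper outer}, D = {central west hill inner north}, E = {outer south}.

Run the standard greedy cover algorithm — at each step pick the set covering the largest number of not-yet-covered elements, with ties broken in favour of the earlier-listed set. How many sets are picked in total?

Greedy: pick C (covers 5 new) → pick D (covers 3 new) → pick A (covers 2 new) → pick B (covers 1 new) → pick E (covers 1 new). Total picks: 5.

5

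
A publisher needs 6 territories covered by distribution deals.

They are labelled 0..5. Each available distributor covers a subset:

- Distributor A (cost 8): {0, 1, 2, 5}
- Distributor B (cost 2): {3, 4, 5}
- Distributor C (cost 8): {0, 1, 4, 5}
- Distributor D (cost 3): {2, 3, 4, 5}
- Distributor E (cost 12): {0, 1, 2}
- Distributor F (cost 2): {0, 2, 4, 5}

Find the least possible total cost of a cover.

A, B together cover every territory (A ∪ B = {0, 1, 2, 3, 4, 5}); total cost 8 + 2 = 10.
The greedy pick F, B, A costs 12; no covering selection beats 10.

10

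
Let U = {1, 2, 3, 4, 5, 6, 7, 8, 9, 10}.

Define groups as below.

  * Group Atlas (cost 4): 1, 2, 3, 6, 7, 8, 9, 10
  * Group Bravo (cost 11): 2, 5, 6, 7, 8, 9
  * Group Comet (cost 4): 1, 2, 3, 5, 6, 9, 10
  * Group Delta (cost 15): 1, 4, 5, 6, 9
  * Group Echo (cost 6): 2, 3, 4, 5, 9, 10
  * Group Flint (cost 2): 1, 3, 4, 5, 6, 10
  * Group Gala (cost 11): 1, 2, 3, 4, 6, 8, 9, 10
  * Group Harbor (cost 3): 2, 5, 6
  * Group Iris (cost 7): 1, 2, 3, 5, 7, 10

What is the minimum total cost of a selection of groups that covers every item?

Atlas, Flint together cover every item (Atlas ∪ Flint = {1, 2, 3, 4, 5, 6, 7, 8, 9, 10}); total cost 4 + 2 = 6.
No covering selection has total cost below 6.

6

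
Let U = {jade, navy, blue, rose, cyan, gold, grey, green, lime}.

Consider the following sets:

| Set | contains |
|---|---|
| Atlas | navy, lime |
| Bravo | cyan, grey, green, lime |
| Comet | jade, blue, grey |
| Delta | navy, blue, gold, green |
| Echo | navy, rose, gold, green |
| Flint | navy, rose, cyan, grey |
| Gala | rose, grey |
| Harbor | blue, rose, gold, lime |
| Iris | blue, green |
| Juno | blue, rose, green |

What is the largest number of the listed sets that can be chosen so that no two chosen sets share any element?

3

Atlas, Gala, Iris are pairwise disjoint (Atlas={navy,lime}; Gala={rose,grey}; Iris={blue,green}).
Every remaining set overlaps one of these, and no 4 of the listed sets are pairwise disjoint, so 3 is the maximum.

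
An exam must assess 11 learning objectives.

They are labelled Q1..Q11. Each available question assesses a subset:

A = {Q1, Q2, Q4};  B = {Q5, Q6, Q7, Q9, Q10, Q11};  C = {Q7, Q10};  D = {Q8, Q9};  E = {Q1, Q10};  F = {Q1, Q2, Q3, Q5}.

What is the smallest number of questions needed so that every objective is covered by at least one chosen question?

A and B and D and F together: A ∪ B ∪ D ∪ F = {Q1, Q2, Q3, Q4, Q5, Q6, Q7, Q8, Q9, Q10, Q11} — every objective is covered.
No 3 of the 6 questions cover everything (all 20 combinations miss at least one objective), so 4 is optimal.

4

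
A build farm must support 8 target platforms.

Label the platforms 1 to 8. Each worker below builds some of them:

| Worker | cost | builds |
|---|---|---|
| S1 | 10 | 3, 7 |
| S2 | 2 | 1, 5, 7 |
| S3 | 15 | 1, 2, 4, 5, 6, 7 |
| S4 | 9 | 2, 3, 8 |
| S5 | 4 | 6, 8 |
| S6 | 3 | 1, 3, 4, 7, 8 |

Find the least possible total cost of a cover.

18

S3, S6 together cover every platform (S3 ∪ S6 = {1, 2, 3, 4, 5, 6, 7, 8}); total cost 15 + 3 = 18.
No covering selection has total cost below 18.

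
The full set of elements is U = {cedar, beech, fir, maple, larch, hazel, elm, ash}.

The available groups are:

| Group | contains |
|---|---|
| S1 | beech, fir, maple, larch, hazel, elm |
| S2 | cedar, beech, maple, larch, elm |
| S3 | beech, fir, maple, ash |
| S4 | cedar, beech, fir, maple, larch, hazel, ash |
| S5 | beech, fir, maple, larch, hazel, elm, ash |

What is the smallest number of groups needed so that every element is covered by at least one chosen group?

S4 and S5 cover everything between them: the union {cedar, beech, fir, maple, larch, hazel, elm, ash} is all of U.
No single group has all 8 elements (the largest, S4, has 7), so 2 is optimal.

2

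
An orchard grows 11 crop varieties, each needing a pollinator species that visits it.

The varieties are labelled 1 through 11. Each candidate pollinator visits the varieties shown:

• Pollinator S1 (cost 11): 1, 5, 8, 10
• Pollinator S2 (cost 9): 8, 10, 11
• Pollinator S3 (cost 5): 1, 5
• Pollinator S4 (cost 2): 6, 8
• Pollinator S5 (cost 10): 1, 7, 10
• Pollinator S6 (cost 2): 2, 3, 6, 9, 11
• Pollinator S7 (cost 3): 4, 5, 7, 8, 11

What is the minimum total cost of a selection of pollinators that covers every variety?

S5, S6, S7 together cover every variety (S5 ∪ S6 ∪ S7 = {1, 2, 3, 4, 5, 6, 7, 8, 9, 10, 11}); total cost 10 + 2 + 3 = 15.
The greedy pick S6, S7, S3, S2 costs 19; no covering selection beats 15.

15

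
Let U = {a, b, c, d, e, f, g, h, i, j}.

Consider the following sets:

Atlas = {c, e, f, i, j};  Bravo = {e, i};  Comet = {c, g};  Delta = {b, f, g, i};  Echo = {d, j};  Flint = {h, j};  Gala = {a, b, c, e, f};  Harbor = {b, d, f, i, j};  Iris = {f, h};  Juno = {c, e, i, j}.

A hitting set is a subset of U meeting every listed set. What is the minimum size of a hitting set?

Take T = {e, g, h, j}. Each listed set contains at least one of these, so T is a hitting set of size 4.
The sets Bravo, Comet, Echo, Iris are pairwise disjoint, so any hitting set needs a separate element for each — at least 4. Hence 4 is optimal.

4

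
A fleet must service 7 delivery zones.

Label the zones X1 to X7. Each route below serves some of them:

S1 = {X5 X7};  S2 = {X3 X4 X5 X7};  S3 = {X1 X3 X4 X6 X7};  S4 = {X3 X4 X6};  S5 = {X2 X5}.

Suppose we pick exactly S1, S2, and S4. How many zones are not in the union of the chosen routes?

2

Union of S1, S2, S4 = {X3, X4, X5, X6, X7}.
Not covered: X1, X2 — 2 zones.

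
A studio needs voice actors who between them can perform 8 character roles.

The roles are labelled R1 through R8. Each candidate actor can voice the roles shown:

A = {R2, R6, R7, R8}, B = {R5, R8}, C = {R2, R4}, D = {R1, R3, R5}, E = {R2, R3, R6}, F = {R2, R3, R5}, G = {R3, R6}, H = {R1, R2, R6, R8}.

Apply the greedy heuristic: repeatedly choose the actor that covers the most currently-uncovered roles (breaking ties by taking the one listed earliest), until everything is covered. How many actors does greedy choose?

Greedy: pick A (covers 4 new) → pick D (covers 3 new) → pick C (covers 1 new). Total picks: 3.

3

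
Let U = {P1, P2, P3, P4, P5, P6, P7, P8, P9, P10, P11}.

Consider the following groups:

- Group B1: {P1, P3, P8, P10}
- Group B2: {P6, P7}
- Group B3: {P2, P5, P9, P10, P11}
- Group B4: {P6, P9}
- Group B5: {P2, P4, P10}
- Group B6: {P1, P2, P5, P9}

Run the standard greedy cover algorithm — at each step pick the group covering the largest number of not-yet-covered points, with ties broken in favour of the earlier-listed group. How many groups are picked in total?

4

Greedy: pick B3 (covers 5 new) → pick B1 (covers 3 new) → pick B2 (covers 2 new) → pick B5 (covers 1 new). Total picks: 4.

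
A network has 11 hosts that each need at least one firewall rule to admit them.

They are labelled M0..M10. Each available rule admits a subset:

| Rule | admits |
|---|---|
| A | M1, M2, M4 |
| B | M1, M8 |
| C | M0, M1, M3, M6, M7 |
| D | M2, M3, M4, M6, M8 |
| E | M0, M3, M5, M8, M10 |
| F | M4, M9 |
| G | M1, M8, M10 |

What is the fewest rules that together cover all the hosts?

Take {C, D, E, F}. Their union is {M0, M1, M2, M3, M4, M5, M6, M7, M8, M9, M10}, which is all 11 hosts.
No 3 of the 7 rules cover everything (all 35 combinations miss at least one host), so 4 is optimal.

4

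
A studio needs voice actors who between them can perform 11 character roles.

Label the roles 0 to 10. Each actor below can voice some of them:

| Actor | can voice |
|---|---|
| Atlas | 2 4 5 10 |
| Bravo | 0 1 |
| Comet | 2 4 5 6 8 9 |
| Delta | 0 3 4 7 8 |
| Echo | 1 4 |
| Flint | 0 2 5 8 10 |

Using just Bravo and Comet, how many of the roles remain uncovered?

Union of Bravo, Comet = {0, 1, 2, 4, 5, 6, 8, 9}.
Not covered: 3, 7, 10 — 3 roles.

3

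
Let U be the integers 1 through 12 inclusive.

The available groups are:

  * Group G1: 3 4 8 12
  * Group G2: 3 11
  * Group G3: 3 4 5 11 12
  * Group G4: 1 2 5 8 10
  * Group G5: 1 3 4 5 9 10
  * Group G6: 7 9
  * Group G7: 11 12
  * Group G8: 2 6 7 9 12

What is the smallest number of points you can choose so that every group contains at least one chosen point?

Take H = {8, 9, 11}. Each listed group contains at least one of these, so H is a hitting set of size 3.
The groups G4, G6, G7 are pairwise disjoint, so any hitting set needs a separate point for each — at least 3. Hence 3 is optimal.

3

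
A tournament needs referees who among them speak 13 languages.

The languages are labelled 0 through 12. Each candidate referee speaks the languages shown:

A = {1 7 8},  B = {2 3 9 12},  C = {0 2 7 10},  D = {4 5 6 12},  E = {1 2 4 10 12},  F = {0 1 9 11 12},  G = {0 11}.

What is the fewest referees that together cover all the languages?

5

A and B and C and D and F together: A ∪ B ∪ C ∪ D ∪ F = {0, 1, 2, 3, 4, 5, 6, 7, 8, 9, 10, 11, 12} — every language is covered.
No 4 of the 7 referees cover everything (all 35 combinations miss at least one language), so 5 is optimal.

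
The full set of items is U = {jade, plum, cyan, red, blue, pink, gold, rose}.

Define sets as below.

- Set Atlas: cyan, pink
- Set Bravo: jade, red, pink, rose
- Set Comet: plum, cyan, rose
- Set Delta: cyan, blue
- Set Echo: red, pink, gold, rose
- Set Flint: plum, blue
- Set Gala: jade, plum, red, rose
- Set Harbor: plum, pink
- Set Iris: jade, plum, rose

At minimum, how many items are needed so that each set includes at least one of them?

3

Take H = {plum, cyan, red}. Each listed set contains at least one of these, so H is a hitting set of size 3.
No choice of 2 items meets every set, so 3 is the minimum.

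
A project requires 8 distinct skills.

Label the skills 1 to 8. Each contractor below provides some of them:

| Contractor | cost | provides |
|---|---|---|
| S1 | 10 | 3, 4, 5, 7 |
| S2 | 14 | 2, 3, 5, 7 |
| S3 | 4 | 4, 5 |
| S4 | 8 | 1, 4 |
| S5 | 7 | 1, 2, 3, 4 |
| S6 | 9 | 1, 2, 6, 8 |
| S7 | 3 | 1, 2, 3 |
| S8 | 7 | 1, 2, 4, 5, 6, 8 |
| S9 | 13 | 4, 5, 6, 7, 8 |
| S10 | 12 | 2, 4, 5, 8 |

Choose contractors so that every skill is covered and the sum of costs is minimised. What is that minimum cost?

16

S7, S9 together cover every skill (S7 ∪ S9 = {1, 2, 3, 4, 5, 6, 7, 8}); total cost 3 + 13 = 16.
The greedy pick S7, S8, S1 costs 20; no covering selection beats 16.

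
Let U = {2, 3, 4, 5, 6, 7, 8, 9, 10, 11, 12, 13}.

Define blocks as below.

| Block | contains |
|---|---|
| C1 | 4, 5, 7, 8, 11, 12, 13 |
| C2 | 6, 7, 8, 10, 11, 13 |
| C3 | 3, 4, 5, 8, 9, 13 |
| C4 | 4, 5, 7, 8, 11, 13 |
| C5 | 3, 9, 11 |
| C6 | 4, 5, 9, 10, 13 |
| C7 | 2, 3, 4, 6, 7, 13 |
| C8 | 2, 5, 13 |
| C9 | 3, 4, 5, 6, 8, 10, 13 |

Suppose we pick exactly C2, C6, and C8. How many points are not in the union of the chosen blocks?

Union of C2, C6, C8 = {2, 4, 5, 6, 7, 8, 9, 10, 11, 13}.
Not covered: 3, 12 — 2 points.

2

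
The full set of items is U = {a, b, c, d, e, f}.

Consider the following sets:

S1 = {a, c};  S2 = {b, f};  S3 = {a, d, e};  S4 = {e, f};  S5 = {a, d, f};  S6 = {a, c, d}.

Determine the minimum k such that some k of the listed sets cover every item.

S2, S4, and S6 cover everything between them: the union {a, b, c, d, e, f} is all of U.
Only S2 contains b, so S2 is forced; the remaining 4 items need at least 2 more sets (each remaining set adds at most 3) — so at least 3 sets are needed, and 3 is optimal.

3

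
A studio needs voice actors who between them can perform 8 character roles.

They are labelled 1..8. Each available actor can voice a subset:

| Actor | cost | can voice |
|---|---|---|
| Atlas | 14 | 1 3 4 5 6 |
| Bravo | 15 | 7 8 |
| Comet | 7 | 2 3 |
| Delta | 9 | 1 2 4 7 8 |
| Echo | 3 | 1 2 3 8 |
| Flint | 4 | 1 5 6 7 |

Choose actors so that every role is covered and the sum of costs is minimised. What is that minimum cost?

16

Delta, Echo, Flint together cover every role (Delta ∪ Echo ∪ Flint = {1, 2, 3, 4, 5, 6, 7, 8}); total cost 9 + 3 + 4 = 16.
No covering selection has total cost below 16.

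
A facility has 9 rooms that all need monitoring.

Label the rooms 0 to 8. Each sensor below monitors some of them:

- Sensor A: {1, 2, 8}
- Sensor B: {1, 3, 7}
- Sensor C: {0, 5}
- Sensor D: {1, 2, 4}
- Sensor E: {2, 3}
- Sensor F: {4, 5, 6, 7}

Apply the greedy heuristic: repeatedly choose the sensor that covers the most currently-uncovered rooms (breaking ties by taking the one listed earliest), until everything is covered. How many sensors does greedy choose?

Greedy: pick F (covers 4 new) → pick A (covers 3 new) → pick B (covers 1 new) → pick C (covers 1 new). Total picks: 4.

4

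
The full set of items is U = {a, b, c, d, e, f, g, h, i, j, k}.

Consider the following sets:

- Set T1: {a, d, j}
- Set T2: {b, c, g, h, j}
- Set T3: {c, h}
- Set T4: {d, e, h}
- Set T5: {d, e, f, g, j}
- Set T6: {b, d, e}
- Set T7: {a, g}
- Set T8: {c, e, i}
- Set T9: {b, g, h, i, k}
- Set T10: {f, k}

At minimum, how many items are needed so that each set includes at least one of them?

4

T = {c, d, f, g} meets every set (each contains at least one member of T), and |T| = 4.
The sets T3, T6, T7, T10 are pairwise disjoint, so any hitting set needs a separate item for each — at least 4. Hence 4 is optimal.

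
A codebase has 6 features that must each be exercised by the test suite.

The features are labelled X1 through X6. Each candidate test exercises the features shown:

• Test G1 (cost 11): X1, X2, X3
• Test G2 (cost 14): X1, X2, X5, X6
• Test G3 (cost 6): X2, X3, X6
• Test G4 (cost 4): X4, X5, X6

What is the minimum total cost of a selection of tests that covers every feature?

15

G1, G4 together cover every feature (G1 ∪ G4 = {X1, X2, X3, X4, X5, X6}); total cost 11 + 4 = 15.
The greedy pick G4, G3, G1 costs 21; no covering selection beats 15.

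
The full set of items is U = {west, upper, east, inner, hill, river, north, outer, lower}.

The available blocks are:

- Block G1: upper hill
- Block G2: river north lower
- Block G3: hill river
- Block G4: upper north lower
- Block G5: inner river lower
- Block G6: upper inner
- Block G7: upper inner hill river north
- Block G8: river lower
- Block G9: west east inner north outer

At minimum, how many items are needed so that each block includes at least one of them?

H = {upper, inner, river} meets every block (each contains at least one member of H), and |H| = 3.
The blocks G1, G8, G9 are pairwise disjoint, so any hitting set needs a separate item for each — at least 3. Hence 3 is optimal.

3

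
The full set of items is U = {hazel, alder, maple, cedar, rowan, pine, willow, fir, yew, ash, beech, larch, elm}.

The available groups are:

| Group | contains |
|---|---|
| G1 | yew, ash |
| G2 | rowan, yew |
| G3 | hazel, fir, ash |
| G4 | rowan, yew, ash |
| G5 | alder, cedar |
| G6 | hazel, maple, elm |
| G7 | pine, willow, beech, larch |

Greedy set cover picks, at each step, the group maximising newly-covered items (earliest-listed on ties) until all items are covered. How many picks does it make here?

5

Greedy: pick G7 (covers 4 new) → pick G3 (covers 3 new) → pick G2 (covers 2 new) → pick G5 (covers 2 new) → pick G6 (covers 2 new). Total picks: 5.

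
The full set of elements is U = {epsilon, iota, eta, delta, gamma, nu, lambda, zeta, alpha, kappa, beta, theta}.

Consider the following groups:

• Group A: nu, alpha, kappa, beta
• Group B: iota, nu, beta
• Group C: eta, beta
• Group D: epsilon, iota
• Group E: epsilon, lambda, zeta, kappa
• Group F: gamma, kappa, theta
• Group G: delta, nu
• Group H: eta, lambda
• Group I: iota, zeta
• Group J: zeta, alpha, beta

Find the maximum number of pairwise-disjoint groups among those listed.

5

D, F, G, H, J are pairwise disjoint (D={epsilon,iota}; F={gamma,kappa,theta}; G={delta,nu}; H={eta,lambda}; J={zeta,alpha,beta}).
Every remaining group overlaps one of these, and no 6 of the listed groups are pairwise disjoint, so 5 is the maximum.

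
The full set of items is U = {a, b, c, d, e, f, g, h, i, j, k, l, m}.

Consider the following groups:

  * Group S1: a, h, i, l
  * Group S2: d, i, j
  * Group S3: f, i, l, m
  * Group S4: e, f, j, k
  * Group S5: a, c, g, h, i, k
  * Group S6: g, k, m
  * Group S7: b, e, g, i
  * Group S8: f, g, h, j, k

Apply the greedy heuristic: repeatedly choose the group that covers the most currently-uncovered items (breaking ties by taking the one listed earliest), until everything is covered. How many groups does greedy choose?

Greedy: pick S5 (covers 6 new) → pick S3 (covers 3 new) → pick S2 (covers 2 new) → pick S7 (covers 2 new). Total picks: 4.

4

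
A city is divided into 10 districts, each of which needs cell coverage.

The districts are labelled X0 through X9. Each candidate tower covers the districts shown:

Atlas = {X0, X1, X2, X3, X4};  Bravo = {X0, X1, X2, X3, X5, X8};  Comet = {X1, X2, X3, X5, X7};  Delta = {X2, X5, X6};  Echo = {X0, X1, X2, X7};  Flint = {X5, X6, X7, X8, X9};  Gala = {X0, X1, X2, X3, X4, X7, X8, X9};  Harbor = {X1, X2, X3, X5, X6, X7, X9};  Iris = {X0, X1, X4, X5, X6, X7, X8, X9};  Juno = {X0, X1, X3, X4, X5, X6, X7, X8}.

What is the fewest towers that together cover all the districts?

Delta and Gala together: Delta ∪ Gala = {X0, X1, X2, X3, X4, X5, X6, X7, X8, X9} — every district is covered.
No single tower has all 10 districts (the largest, Gala, has 8), so 2 is optimal.

2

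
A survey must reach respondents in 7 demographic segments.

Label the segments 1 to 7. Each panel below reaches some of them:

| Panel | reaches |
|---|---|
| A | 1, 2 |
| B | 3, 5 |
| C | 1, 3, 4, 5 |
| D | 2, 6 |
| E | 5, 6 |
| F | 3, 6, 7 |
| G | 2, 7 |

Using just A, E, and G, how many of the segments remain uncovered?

Union of A, E, G = {1, 2, 5, 6, 7}.
Not covered: 3, 4 — 2 segments.

2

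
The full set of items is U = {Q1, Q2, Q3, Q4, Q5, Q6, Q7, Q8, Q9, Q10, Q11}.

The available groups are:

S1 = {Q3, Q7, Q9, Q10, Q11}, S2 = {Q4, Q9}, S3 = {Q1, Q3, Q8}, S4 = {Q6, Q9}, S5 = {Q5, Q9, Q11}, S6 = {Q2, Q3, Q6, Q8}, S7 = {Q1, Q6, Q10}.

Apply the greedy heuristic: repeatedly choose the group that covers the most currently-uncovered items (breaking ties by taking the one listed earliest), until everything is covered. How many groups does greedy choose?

Greedy: pick S1 (covers 5 new) → pick S6 (covers 3 new) → pick S2 (covers 1 new) → pick S3 (covers 1 new) → pick S5 (covers 1 new). Total picks: 5.

5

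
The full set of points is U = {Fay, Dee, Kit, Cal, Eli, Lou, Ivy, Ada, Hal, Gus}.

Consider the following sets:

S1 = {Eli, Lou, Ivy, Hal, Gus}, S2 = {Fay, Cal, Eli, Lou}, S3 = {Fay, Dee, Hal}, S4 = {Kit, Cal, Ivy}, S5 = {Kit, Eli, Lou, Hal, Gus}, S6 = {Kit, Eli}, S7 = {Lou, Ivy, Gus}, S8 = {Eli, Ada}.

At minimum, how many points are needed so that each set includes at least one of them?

Take H = {Fay, Eli, Ivy}. Each listed set contains at least one of these, so H is a hitting set of size 3.
The sets S3, S6, S7 are pairwise disjoint, so any hitting set needs a separate point for each — at least 3. Hence 3 is optimal.

3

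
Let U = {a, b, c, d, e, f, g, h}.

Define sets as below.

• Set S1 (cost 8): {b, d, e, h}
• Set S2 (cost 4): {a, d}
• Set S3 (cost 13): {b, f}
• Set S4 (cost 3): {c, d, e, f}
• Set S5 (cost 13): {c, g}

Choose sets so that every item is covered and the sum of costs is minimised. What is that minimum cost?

S1, S2, S4, S5 together cover every item (S1 ∪ S2 ∪ S4 ∪ S5 = {a, b, c, d, e, f, g, h}); total cost 8 + 4 + 3 + 13 = 28.
No covering selection has total cost below 28.

28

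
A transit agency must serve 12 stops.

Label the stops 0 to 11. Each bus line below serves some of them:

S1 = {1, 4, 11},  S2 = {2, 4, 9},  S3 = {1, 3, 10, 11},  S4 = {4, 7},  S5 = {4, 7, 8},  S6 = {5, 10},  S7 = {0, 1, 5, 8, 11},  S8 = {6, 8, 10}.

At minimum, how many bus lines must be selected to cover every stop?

5

S2 and S3 and S4 and S7 and S8 together: S2 ∪ S3 ∪ S4 ∪ S7 ∪ S8 = {0, 1, 2, 3, 4, 5, 6, 7, 8, 9, 10, 11} — every stop is covered.
No 4 of the 8 bus lines cover everything (all 70 combinations miss at least one stop), so 5 is optimal.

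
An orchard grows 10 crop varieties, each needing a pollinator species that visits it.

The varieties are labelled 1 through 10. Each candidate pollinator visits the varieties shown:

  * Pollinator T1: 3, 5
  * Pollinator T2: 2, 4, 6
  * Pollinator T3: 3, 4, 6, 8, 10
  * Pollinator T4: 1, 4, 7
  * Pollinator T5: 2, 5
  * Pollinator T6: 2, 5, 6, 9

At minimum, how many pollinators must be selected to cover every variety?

3

Take {T3, T4, T6}. Their union is {1, 2, 3, 4, 5, 6, 7, 8, 9, 10}, which is all 10 varieties.
Only T4 contains 1, so T4 is forced; the remaining 7 varieties need at least 2 more pollinators (each remaining pollinator adds at most 4) — so at least 3 pollinators are needed, and 3 is optimal.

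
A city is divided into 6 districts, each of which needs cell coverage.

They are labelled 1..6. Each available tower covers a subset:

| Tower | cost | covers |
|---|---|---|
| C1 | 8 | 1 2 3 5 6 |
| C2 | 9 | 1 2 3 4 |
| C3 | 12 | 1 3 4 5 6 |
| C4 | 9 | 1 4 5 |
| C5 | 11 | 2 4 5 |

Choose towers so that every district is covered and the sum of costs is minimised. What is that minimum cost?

17

C1, C2 together cover every district (C1 ∪ C2 = {1, 2, 3, 4, 5, 6}); total cost 8 + 9 = 17.
No covering selection has total cost below 17.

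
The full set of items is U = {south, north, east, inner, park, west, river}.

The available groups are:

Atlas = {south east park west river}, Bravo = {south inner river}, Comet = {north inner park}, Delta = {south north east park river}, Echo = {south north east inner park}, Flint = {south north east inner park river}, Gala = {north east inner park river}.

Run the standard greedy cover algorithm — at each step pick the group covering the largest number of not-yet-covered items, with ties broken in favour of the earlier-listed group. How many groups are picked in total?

2

Greedy: pick Flint (covers 6 new) → pick Atlas (covers 1 new). Total picks: 2.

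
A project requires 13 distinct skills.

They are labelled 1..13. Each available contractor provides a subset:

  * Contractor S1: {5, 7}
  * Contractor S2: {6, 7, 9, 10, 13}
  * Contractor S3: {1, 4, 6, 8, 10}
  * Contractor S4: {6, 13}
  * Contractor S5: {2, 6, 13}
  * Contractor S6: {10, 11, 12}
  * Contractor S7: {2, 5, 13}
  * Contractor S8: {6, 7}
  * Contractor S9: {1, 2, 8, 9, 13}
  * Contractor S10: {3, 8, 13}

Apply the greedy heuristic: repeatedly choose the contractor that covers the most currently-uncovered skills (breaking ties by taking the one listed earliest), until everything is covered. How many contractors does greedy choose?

Greedy: pick S2 (covers 5 new) → pick S3 (covers 3 new) → pick S6 (covers 2 new) → pick S7 (covers 2 new) → pick S10 (covers 1 new). Total picks: 5.

5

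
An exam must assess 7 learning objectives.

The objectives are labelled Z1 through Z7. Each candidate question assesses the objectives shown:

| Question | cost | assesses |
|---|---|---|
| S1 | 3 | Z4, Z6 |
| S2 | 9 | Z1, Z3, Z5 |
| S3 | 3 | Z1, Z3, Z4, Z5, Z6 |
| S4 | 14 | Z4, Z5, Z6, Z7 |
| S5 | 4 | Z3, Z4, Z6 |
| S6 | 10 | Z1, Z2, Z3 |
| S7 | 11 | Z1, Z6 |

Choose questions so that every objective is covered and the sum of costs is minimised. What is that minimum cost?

24

S4, S6 together cover every objective (S4 ∪ S6 = {Z1, Z2, Z3, Z4, Z5, Z6, Z7}); total cost 14 + 10 = 24.
The greedy pick S3, S6, S4 costs 27; no covering selection beats 24.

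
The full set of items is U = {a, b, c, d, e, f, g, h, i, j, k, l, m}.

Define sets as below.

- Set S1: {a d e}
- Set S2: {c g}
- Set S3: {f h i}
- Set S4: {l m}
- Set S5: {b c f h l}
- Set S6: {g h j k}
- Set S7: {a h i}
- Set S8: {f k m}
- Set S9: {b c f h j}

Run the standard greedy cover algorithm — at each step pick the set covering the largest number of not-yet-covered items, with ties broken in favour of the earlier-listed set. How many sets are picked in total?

Greedy: pick S5 (covers 5 new) → pick S1 (covers 3 new) → pick S6 (covers 3 new) → pick S3 (covers 1 new) → pick S4 (covers 1 new). Total picks: 5.

5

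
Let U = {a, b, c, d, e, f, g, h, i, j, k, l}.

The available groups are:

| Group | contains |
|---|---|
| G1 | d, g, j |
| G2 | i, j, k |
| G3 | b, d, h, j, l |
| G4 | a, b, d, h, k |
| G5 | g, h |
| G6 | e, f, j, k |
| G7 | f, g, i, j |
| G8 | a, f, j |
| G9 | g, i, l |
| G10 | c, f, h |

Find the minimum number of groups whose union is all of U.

4

G4 and G6 and G9 and G10 together: G4 ∪ G6 ∪ G9 ∪ G10 = {a, b, c, d, e, f, g, h, i, j, k, l} — every point is covered.
Only G10 contains c, so G10 is forced; the remaining 9 points need at least 3 more groups (each remaining group adds at most 4) — so at least 4 groups are needed, and 4 is optimal.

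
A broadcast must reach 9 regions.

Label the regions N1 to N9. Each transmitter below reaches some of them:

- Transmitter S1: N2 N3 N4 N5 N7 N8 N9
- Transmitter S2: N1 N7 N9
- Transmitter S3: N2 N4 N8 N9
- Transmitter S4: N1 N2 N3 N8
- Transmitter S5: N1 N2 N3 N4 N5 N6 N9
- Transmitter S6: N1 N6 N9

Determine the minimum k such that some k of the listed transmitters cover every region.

2

Take {S1, S6}. Their union is {N1, N2, N3, N4, N5, N6, N7, N8, N9}, which is all 9 regions.
No single transmitter has all 9 regions (the largest, S1, has 7), so 2 is optimal.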